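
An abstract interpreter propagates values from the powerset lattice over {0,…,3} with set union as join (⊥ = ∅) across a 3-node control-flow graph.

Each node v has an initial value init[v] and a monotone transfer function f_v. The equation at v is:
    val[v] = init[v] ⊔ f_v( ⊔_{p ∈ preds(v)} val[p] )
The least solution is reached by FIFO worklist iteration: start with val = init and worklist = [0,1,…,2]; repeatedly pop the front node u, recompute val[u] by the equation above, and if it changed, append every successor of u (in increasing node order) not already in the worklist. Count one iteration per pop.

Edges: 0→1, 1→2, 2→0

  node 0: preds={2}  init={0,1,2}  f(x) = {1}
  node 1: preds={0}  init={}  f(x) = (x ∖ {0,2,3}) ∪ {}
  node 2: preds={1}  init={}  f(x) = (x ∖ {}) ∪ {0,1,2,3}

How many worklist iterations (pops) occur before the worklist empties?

4

Trace (4 dequeues):
  [1] u=0 | in {} | out {0,1,2} | ==
  [2] u=1 | in {0,1,2} | out {1} | prev {} | push {}
  [3] u=2 | in {1} | out {0,1,2,3} | prev {} | push {0}
  [4] u=0 | in {0,1,2,3} | out {0,1,2} | ==

Converged values:
  [0] {0,1,2}
  [1] {1}
  [2] {0,1,2,3}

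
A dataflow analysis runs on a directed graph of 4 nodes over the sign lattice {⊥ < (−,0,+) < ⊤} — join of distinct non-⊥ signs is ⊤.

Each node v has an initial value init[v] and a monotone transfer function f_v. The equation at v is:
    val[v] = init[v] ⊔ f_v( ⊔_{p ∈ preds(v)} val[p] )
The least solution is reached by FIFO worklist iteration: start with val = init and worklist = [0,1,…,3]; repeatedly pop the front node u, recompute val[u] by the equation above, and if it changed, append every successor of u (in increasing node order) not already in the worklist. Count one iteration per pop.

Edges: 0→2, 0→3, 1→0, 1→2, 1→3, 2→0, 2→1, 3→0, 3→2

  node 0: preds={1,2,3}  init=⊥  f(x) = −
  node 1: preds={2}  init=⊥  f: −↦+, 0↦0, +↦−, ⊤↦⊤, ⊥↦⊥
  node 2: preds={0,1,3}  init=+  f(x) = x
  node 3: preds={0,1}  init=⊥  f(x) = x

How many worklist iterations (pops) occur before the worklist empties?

Iteration log — 11 steps:
  step 1. node 0  ⊔preds=+  new=−  old=⊥  +wl: 
  step 2. node 1  ⊔preds=+  new=−  old=⊥  +wl: 0
  step 3. node 2  ⊔preds=−  new=⊤  old=+  +wl: 1
  step 4. node 3  ⊔preds=−  new=−  old=⊥  +wl: 2
  step 5. node 0  ⊔preds=⊤  new=−  stable
  step 6. node 1  ⊔preds=⊤  new=⊤  old=−  +wl: 0,3
  step 7. node 2  ⊔preds=⊤  new=⊤  stable
  step 8. node 0  ⊔preds=⊤  new=−  stable
  step 9. node 3  ⊔preds=⊤  new=⊤  old=−  +wl: 0,2
  step 10. node 0  ⊔preds=⊤  new=−  stable
  step 11. node 2  ⊔preds=⊤  new=⊤  stable

Least fixpoint reached:
  node 0: −
  node 1: ⊤
  node 2: ⊤
  node 3: ⊤

11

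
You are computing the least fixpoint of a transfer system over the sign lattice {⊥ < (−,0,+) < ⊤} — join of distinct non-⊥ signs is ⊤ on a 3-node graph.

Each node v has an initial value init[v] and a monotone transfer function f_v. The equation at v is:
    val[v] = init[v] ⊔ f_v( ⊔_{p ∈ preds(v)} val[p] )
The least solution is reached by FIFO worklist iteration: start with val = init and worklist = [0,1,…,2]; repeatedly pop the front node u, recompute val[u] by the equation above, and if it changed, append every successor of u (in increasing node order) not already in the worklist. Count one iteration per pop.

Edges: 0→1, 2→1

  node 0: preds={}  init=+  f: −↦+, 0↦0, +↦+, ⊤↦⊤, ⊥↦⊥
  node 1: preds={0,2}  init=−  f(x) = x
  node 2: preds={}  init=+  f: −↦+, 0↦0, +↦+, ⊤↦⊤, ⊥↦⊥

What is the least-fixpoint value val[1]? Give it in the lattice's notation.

⊤

Trace (3 dequeues):
  [1] u=0 | in ⊥ | out + | ==
  [2] u=1 | in + | out ⊤ | prev − | push {}
  [3] u=2 | in ⊥ | out + | ==

Converged values:
  [0] +
  [1] ⊤
  [2] +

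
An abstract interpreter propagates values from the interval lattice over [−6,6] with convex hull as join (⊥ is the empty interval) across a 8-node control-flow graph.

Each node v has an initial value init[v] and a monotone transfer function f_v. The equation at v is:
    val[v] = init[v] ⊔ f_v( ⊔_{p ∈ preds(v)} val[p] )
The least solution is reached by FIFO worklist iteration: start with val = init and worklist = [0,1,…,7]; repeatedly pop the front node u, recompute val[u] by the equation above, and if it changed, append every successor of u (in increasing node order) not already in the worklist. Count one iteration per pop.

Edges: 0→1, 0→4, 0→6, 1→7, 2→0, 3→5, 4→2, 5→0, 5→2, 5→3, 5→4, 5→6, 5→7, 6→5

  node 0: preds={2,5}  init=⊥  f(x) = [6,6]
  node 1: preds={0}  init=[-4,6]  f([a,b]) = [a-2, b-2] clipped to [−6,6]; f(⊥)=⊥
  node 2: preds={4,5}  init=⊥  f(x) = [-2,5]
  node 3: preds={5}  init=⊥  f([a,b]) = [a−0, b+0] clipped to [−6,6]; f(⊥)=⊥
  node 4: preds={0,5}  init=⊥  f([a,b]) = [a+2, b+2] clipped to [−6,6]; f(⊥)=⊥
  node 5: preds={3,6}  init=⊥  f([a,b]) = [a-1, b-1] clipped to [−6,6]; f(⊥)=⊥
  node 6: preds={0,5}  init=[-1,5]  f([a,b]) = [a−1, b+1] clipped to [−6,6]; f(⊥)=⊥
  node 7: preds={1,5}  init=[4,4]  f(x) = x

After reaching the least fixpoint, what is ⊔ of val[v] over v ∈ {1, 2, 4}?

[-4,6]

Trace (28 dequeues):
  [1] u=0 | in ⊥ | out [6,6] | prev ⊥ | push {}
  [2] u=1 | in [6,6] | out [-4,6] | ==
  [3] u=2 | in ⊥ | out [-2,5] | prev ⊥ | push {0}
  [4] u=3 | in ⊥ | out ⊥ | ==
  [5] u=4 | in [6,6] | out [6,6] | prev ⊥ | push {2}
  [6] u=5 | in [-1,5] | out [-2,4] | prev ⊥ | push {3,4}
  [7] u=6 | in [-2,6] | out [-3,6] | prev [-1,5] | push {5}
  [8] u=7 | in [-4,6] | out [-4,6] | prev [4,4] | push {}
  [9] u=0 | in [-2,5] | out [6,6] | ==
  [10] u=2 | in [-2,6] | out [-2,5] | ==
  [11] u=3 | in [-2,4] | out [-2,4] | prev ⊥ | push {}
  [12] u=4 | in [-2,6] | out [0,6] | prev [6,6] | push {2}
  [13] u=5 | in [-3,6] | out [-4,5] | prev [-2,4] | push {0,3,4,6,7}
  [14] u=2 | in [-4,6] | out [-2,5] | ==
  [15] u=0 | in [-4,5] | out [6,6] | ==
  [16] u=3 | in [-4,5] | out [-4,5] | prev [-2,4] | push {5}
  [17] u=4 | in [-4,6] | out [-2,6] | prev [0,6] | push {2}
  [18] u=6 | in [-4,6] | out [-5,6] | prev [-3,6] | push {}
  [19] u=7 | in [-4,6] | out [-4,6] | ==
  [20] u=5 | in [-5,6] | out [-6,5] | prev [-4,5] | push {0,3,4,6,7}
  [21] u=2 | in [-6,6] | out [-2,5] | ==
  [22] u=0 | in [-6,5] | out [6,6] | ==
  [23] u=3 | in [-6,5] | out [-6,5] | prev [-4,5] | push {5}
  [24] u=4 | in [-6,6] | out [-4,6] | prev [-2,6] | push {2}
  [25] u=6 | in [-6,6] | out [-6,6] | prev [-5,6] | push {}
  [26] u=7 | in [-6,6] | out [-6,6] | prev [-4,6] | push {}
  [27] u=5 | in [-6,6] | out [-6,5] | ==
  [28] u=2 | in [-6,6] | out [-2,5] | ==

Converged values:
  [0] [6,6]
  [1] [-4,6]
  [2] [-2,5]
  [3] [-6,5]
  [4] [-4,6]
  [5] [-6,5]
  [6] [-6,6]
  [7] [-6,6]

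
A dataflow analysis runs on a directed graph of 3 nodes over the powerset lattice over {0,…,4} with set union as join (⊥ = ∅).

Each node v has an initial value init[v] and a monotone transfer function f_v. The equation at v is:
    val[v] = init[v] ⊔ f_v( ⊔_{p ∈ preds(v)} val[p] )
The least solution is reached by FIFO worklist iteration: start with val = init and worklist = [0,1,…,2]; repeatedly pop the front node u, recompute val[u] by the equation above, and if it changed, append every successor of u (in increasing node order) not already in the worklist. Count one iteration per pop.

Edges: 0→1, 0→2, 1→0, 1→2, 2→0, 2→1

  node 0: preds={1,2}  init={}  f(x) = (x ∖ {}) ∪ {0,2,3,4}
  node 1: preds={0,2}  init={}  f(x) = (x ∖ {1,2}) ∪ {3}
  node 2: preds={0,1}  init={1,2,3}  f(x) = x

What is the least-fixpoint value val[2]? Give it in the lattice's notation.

Trace (5 dequeues):
  [1] u=0 | in {1,2,3} | out {0,1,2,3,4} | prev {} | push {}
  [2] u=1 | in {0,1,2,3,4} | out {0,3,4} | prev {} | push {0}
  [3] u=2 | in {0,1,2,3,4} | out {0,1,2,3,4} | prev {1,2,3} | push {1}
  [4] u=0 | in {0,1,2,3,4} | out {0,1,2,3,4} | ==
  [5] u=1 | in {0,1,2,3,4} | out {0,3,4} | ==

Converged values:
  [0] {0,1,2,3,4}
  [1] {0,3,4}
  [2] {0,1,2,3,4}

{0,1,2,3,4}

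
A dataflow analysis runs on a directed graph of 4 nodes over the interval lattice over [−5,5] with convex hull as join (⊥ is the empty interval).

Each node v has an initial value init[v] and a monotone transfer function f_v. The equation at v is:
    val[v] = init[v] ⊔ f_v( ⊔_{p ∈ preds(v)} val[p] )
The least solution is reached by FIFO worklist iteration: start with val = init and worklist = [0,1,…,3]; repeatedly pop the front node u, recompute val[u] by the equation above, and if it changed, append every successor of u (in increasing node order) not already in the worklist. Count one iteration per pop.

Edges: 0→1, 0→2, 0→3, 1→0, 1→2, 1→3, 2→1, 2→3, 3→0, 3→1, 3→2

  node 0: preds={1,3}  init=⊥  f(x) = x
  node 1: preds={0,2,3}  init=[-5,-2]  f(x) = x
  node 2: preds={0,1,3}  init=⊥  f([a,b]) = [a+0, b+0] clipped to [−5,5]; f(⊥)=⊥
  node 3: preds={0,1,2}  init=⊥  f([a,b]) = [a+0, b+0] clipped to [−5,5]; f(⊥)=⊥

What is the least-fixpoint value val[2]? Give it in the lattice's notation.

Worklist (7 pops):
  #1 pop 0: in=[-5,-2] → [-5,-2] (was ⊥); enqueue []
  #2 pop 1: in=[-5,-2] → [-5,-2] (no change)
  #3 pop 2: in=[-5,-2] → [-5,-2] (was ⊥); enqueue [1]
  #4 pop 3: in=[-5,-2] → [-5,-2] (was ⊥); enqueue [0,2]
  #5 pop 1: in=[-5,-2] → [-5,-2] (no change)
  #6 pop 0: in=[-5,-2] → [-5,-2] (no change)
  #7 pop 2: in=[-5,-2] → [-5,-2] (no change)

Fixpoint:
  val[0] = [-5,-2]
  val[1] = [-5,-2]
  val[2] = [-5,-2]
  val[3] = [-5,-2]

[-5,-2]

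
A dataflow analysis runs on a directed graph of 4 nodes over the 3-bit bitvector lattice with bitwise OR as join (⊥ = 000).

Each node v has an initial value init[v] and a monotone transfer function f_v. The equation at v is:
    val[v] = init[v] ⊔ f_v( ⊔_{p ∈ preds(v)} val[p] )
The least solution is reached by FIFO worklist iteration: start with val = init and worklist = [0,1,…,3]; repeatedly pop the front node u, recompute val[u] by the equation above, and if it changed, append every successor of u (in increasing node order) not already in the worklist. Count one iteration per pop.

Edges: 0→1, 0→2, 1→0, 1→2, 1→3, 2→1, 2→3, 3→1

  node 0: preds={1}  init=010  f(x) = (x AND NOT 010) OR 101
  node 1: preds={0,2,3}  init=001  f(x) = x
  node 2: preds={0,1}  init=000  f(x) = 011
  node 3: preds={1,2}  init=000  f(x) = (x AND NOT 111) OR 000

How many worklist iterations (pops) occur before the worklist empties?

6

Worklist (6 pops):
  #1 pop 0: in=001 → 111 (was 010); enqueue []
  #2 pop 1: in=111 → 111 (was 001); enqueue [0]
  #3 pop 2: in=111 → 011 (was 000); enqueue [1]
  #4 pop 3: in=111 → 000 (no change)
  #5 pop 0: in=111 → 111 (no change)
  #6 pop 1: in=111 → 111 (no change)

Fixpoint:
  val[0] = 111
  val[1] = 111
  val[2] = 011
  val[3] = 000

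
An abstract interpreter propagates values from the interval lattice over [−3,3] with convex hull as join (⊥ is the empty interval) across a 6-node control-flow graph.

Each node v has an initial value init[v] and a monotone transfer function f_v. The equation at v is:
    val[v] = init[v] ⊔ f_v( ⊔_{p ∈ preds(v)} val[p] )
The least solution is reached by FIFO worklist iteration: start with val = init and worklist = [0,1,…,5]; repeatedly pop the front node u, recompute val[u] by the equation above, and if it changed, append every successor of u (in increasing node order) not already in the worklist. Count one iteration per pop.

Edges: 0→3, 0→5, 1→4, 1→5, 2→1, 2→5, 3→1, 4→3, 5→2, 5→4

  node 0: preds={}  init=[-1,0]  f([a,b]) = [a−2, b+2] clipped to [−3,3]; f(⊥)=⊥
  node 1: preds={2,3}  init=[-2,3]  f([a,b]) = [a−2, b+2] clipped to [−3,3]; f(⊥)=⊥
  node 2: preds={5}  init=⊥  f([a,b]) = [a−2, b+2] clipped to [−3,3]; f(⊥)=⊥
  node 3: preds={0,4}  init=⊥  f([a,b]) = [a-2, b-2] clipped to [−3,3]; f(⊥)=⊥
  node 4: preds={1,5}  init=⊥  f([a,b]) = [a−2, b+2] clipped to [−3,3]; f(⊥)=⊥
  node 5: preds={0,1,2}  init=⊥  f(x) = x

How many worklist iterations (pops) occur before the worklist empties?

Iteration log — 14 steps:
  step 1. node 0  ⊔preds=⊥  new=[-1,0]  stable
  step 2. node 1  ⊔preds=⊥  new=[-2,3]  stable
  step 3. node 2  ⊔preds=⊥  new=⊥  stable
  step 4. node 3  ⊔preds=[-1,0]  new=[-3,-2]  old=⊥  +wl: 1
  step 5. node 4  ⊔preds=[-2,3]  new=[-3,3]  old=⊥  +wl: 3
  step 6. node 5  ⊔preds=[-2,3]  new=[-2,3]  old=⊥  +wl: 2,4
  step 7. node 1  ⊔preds=[-3,-2]  new=[-3,3]  old=[-2,3]  +wl: 5
  step 8. node 3  ⊔preds=[-3,3]  new=[-3,1]  old=[-3,-2]  +wl: 1
  step 9. node 2  ⊔preds=[-2,3]  new=[-3,3]  old=⊥  +wl: 
  step 10. node 4  ⊔preds=[-3,3]  new=[-3,3]  stable
  step 11. node 5  ⊔preds=[-3,3]  new=[-3,3]  old=[-2,3]  +wl: 2,4
  step 12. node 1  ⊔preds=[-3,3]  new=[-3,3]  stable
  step 13. node 2  ⊔preds=[-3,3]  new=[-3,3]  stable
  step 14. node 4  ⊔preds=[-3,3]  new=[-3,3]  stable

Least fixpoint reached:
  node 0: [-1,0]
  node 1: [-3,3]
  node 2: [-3,3]
  node 3: [-3,1]
  node 4: [-3,3]
  node 5: [-3,3]

14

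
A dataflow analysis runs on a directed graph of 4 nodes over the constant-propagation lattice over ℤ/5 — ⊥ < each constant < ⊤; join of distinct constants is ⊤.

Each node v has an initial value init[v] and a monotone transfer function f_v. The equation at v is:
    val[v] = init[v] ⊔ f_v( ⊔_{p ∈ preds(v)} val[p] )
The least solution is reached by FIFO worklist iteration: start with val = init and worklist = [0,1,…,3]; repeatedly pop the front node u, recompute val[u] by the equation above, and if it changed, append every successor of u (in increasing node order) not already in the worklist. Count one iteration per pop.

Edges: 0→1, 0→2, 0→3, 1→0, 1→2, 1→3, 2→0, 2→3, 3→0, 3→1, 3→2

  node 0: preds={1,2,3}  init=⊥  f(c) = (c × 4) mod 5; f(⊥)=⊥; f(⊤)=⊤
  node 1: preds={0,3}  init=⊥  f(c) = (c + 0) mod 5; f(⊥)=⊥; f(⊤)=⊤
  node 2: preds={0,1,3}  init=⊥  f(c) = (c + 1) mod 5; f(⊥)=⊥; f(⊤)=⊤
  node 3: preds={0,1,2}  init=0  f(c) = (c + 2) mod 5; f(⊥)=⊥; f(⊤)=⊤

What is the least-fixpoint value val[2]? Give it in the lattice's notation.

⊤

Worklist (9 pops):
  #1 pop 0: in=0 → 0 (was ⊥); enqueue []
  #2 pop 1: in=0 → 0 (was ⊥); enqueue [0]
  #3 pop 2: in=0 → 1 (was ⊥); enqueue []
  #4 pop 3: in=⊤ → ⊤ (was 0); enqueue [1,2]
  #5 pop 0: in=⊤ → ⊤ (was 0); enqueue [3]
  #6 pop 1: in=⊤ → ⊤ (was 0); enqueue [0]
  #7 pop 2: in=⊤ → ⊤ (was 1); enqueue []
  #8 pop 3: in=⊤ → ⊤ (no change)
  #9 pop 0: in=⊤ → ⊤ (no change)

Fixpoint:
  val[0] = ⊤
  val[1] = ⊤
  val[2] = ⊤
  val[3] = ⊤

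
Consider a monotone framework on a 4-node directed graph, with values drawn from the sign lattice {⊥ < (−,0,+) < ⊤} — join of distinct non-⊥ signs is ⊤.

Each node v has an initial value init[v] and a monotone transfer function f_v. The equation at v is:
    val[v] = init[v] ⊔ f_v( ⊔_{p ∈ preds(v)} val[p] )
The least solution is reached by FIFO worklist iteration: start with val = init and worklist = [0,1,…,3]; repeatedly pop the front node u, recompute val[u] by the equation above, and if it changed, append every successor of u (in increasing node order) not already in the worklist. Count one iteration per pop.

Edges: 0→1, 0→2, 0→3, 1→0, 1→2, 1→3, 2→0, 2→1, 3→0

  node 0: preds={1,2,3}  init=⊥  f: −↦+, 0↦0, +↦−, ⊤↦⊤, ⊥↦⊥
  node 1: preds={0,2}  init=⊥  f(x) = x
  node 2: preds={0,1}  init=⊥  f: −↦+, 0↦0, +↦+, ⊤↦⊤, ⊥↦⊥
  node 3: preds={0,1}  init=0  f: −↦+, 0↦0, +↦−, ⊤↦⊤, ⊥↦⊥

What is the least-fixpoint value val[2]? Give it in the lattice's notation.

Trace (6 dequeues):
  [1] u=0 | in 0 | out 0 | prev ⊥ | push {}
  [2] u=1 | in 0 | out 0 | prev ⊥ | push {0}
  [3] u=2 | in 0 | out 0 | prev ⊥ | push {1}
  [4] u=3 | in 0 | out 0 | ==
  [5] u=0 | in 0 | out 0 | ==
  [6] u=1 | in 0 | out 0 | ==

Converged values:
  [0] 0
  [1] 0
  [2] 0
  [3] 0

0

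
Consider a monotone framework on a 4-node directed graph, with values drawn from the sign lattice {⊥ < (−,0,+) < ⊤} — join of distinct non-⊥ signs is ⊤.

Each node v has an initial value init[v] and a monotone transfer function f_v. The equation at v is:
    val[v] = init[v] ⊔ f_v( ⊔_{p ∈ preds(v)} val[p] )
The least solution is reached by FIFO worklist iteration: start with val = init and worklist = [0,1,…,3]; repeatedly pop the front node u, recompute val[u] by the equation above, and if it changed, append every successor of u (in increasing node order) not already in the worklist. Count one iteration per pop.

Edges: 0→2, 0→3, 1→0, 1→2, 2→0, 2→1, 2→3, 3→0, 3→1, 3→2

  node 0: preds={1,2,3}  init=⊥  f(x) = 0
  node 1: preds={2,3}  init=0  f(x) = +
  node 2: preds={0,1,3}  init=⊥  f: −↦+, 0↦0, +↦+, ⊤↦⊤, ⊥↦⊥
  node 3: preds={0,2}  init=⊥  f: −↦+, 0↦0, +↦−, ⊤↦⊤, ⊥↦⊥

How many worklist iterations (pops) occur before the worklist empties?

7

Trace (7 dequeues):
  [1] u=0 | in 0 | out 0 | prev ⊥ | push {}
  [2] u=1 | in ⊥ | out ⊤ | prev 0 | push {0}
  [3] u=2 | in ⊤ | out ⊤ | prev ⊥ | push {1}
  [4] u=3 | in ⊤ | out ⊤ | prev ⊥ | push {2}
  [5] u=0 | in ⊤ | out 0 | ==
  [6] u=1 | in ⊤ | out ⊤ | ==
  [7] u=2 | in ⊤ | out ⊤ | ==

Converged values:
  [0] 0
  [1] ⊤
  [2] ⊤
  [3] ⊤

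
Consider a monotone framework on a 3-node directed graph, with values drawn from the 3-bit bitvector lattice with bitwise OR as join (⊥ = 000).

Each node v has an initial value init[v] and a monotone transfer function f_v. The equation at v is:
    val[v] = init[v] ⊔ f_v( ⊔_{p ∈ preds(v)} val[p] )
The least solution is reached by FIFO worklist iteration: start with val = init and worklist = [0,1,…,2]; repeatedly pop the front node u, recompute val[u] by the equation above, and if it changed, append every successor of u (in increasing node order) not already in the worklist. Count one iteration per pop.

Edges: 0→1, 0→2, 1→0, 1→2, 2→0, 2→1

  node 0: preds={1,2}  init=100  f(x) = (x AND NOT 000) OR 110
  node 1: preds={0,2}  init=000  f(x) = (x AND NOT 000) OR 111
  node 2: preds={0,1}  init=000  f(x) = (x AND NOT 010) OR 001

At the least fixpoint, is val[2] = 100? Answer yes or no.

Worklist (6 pops):
  #1 pop 0: in=000 → 110 (was 100); enqueue []
  #2 pop 1: in=110 → 111 (was 000); enqueue [0]
  #3 pop 2: in=111 → 101 (was 000); enqueue [1]
  #4 pop 0: in=111 → 111 (was 110); enqueue [2]
  #5 pop 1: in=111 → 111 (no change)
  #6 pop 2: in=111 → 101 (no change)

Fixpoint:
  val[0] = 111
  val[1] = 111
  val[2] = 101

no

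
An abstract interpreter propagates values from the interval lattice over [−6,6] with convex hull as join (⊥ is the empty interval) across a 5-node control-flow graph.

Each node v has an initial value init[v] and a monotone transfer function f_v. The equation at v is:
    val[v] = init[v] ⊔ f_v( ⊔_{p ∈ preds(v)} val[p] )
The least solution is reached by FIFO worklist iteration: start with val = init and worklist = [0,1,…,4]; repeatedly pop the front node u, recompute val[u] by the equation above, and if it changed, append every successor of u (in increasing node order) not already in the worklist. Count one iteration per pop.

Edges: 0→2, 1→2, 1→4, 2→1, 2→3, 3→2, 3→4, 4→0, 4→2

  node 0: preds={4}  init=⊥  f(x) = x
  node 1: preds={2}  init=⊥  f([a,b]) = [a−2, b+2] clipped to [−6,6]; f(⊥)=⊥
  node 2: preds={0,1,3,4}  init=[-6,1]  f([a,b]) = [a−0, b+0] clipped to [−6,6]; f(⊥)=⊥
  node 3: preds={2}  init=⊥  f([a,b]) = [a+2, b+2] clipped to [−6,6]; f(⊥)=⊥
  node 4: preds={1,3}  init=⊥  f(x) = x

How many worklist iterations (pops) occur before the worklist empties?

17

Trace (17 dequeues):
  [1] u=0 | in ⊥ | out ⊥ | ==
  [2] u=1 | in [-6,1] | out [-6,3] | prev ⊥ | push {}
  [3] u=2 | in [-6,3] | out [-6,3] | prev [-6,1] | push {1}
  [4] u=3 | in [-6,3] | out [-4,5] | prev ⊥ | push {2}
  [5] u=4 | in [-6,5] | out [-6,5] | prev ⊥ | push {0}
  [6] u=1 | in [-6,3] | out [-6,5] | prev [-6,3] | push {4}
  [7] u=2 | in [-6,5] | out [-6,5] | prev [-6,3] | push {1,3}
  [8] u=0 | in [-6,5] | out [-6,5] | prev ⊥ | push {2}
  [9] u=4 | in [-6,5] | out [-6,5] | ==
  [10] u=1 | in [-6,5] | out [-6,6] | prev [-6,5] | push {4}
  [11] u=3 | in [-6,5] | out [-4,6] | prev [-4,5] | push {}
  [12] u=2 | in [-6,6] | out [-6,6] | prev [-6,5] | push {1,3}
  [13] u=4 | in [-6,6] | out [-6,6] | prev [-6,5] | push {0,2}
  [14] u=1 | in [-6,6] | out [-6,6] | ==
  [15] u=3 | in [-6,6] | out [-4,6] | ==
  [16] u=0 | in [-6,6] | out [-6,6] | prev [-6,5] | push {}
  [17] u=2 | in [-6,6] | out [-6,6] | ==

Converged values:
  [0] [-6,6]
  [1] [-6,6]
  [2] [-6,6]
  [3] [-4,6]
  [4] [-6,6]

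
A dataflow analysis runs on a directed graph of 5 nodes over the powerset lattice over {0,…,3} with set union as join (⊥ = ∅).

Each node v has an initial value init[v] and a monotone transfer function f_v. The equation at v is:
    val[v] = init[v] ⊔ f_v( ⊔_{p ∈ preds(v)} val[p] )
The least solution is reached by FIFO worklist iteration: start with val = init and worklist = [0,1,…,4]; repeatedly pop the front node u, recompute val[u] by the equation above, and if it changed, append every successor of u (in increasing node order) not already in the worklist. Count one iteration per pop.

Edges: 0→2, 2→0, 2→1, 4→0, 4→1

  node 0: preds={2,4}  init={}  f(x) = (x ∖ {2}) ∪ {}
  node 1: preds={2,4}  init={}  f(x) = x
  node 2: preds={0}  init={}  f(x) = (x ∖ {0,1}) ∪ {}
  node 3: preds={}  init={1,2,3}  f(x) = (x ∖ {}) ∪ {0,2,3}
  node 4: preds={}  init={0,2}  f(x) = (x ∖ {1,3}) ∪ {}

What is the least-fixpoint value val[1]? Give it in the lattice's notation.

{0,2}

Iteration log — 5 steps:
  step 1. node 0  ⊔preds={0,2}  new={0}  old={}  +wl: 
  step 2. node 1  ⊔preds={0,2}  new={0,2}  old={}  +wl: 
  step 3. node 2  ⊔preds={0}  new={}  stable
  step 4. node 3  ⊔preds={}  new={0,1,2,3}  old={1,2,3}  +wl: 
  step 5. node 4  ⊔preds={}  new={0,2}  stable

Least fixpoint reached:
  node 0: {0}
  node 1: {0,2}
  node 2: {}
  node 3: {0,1,2,3}
  node 4: {0,2}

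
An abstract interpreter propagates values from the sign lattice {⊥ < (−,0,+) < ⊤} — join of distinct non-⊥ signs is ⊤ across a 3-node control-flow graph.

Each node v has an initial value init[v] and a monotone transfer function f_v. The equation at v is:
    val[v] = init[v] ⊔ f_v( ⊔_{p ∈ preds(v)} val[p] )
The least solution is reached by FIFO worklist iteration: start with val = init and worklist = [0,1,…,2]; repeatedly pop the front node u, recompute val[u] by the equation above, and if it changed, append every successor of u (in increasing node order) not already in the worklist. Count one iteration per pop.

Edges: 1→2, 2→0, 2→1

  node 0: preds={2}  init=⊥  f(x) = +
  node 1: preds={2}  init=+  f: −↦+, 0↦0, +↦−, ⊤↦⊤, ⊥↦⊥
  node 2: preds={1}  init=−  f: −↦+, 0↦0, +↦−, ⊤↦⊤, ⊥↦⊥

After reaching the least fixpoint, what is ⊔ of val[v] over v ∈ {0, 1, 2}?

⊤

Worklist (3 pops):
  #1 pop 0: in=− → + (was ⊥); enqueue []
  #2 pop 1: in=− → + (no change)
  #3 pop 2: in=+ → − (no change)

Fixpoint:
  val[0] = +
  val[1] = +
  val[2] = −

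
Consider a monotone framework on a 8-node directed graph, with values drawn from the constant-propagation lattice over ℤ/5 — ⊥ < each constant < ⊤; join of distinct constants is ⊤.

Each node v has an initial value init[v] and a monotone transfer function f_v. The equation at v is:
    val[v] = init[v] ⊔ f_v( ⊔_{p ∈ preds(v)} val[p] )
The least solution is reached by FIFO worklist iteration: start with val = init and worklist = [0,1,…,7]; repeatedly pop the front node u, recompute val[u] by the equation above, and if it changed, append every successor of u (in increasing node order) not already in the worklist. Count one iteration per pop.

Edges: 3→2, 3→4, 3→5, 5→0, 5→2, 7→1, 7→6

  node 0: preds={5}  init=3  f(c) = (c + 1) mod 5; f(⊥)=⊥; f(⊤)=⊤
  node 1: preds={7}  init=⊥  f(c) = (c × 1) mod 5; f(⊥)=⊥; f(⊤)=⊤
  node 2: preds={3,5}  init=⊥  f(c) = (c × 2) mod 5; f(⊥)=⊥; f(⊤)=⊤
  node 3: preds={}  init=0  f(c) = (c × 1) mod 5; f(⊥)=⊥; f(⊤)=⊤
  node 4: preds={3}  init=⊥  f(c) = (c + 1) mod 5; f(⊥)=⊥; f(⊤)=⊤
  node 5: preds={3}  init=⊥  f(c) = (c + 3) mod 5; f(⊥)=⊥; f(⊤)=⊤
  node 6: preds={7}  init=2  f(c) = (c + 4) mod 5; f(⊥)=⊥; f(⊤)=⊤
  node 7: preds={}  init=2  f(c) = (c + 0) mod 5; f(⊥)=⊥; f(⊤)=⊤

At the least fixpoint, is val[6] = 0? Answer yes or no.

no

Worklist (10 pops):
  #1 pop 0: in=⊥ → 3 (no change)
  #2 pop 1: in=2 → 2 (was ⊥); enqueue []
  #3 pop 2: in=0 → 0 (was ⊥); enqueue []
  #4 pop 3: in=⊥ → 0 (no change)
  #5 pop 4: in=0 → 1 (was ⊥); enqueue []
  #6 pop 5: in=0 → 3 (was ⊥); enqueue [0,2]
  #7 pop 6: in=2 → ⊤ (was 2); enqueue []
  #8 pop 7: in=⊥ → 2 (no change)
  #9 pop 0: in=3 → ⊤ (was 3); enqueue []
  #10 pop 2: in=⊤ → ⊤ (was 0); enqueue []

Fixpoint:
  val[0] = ⊤
  val[1] = 2
  val[2] = ⊤
  val[3] = 0
  val[4] = 1
  val[5] = 3
  val[6] = ⊤
  val[7] = 2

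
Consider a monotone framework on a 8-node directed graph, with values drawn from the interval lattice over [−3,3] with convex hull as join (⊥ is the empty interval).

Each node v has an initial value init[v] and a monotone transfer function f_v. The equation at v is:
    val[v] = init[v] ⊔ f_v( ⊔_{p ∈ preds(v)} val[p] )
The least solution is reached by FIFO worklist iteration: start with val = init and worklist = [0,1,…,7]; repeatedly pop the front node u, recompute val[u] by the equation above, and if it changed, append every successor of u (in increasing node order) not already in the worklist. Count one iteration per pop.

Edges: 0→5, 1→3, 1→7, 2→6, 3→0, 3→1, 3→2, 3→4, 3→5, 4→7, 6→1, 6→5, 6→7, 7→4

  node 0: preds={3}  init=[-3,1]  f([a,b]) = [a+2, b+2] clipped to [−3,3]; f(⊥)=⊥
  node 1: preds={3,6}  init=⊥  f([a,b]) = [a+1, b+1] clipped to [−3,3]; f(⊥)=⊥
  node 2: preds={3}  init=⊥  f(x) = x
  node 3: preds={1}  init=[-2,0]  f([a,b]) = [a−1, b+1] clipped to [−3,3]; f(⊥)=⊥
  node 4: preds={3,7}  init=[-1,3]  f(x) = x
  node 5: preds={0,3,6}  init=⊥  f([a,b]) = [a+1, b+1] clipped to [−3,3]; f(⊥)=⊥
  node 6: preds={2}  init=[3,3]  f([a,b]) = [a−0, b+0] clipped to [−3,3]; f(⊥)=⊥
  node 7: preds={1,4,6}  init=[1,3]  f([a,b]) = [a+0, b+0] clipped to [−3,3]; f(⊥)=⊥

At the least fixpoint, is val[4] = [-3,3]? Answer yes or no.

no

Trace (14 dequeues):
  [1] u=0 | in [-2,0] | out [-3,2] | prev [-3,1] | push {}
  [2] u=1 | in [-2,3] | out [-1,3] | prev ⊥ | push {}
  [3] u=2 | in [-2,0] | out [-2,0] | prev ⊥ | push {}
  [4] u=3 | in [-1,3] | out [-2,3] | prev [-2,0] | push {0,1,2}
  [5] u=4 | in [-2,3] | out [-2,3] | prev [-1,3] | push {}
  [6] u=5 | in [-3,3] | out [-2,3] | prev ⊥ | push {}
  [7] u=6 | in [-2,0] | out [-2,3] | prev [3,3] | push {5}
  [8] u=7 | in [-2,3] | out [-2,3] | prev [1,3] | push {4}
  [9] u=0 | in [-2,3] | out [-3,3] | prev [-3,2] | push {}
  [10] u=1 | in [-2,3] | out [-1,3] | ==
  [11] u=2 | in [-2,3] | out [-2,3] | prev [-2,0] | push {6}
  [12] u=5 | in [-3,3] | out [-2,3] | ==
  [13] u=4 | in [-2,3] | out [-2,3] | ==
  [14] u=6 | in [-2,3] | out [-2,3] | ==

Converged values:
  [0] [-3,3]
  [1] [-1,3]
  [2] [-2,3]
  [3] [-2,3]
  [4] [-2,3]
  [5] [-2,3]
  [6] [-2,3]
  [7] [-2,3]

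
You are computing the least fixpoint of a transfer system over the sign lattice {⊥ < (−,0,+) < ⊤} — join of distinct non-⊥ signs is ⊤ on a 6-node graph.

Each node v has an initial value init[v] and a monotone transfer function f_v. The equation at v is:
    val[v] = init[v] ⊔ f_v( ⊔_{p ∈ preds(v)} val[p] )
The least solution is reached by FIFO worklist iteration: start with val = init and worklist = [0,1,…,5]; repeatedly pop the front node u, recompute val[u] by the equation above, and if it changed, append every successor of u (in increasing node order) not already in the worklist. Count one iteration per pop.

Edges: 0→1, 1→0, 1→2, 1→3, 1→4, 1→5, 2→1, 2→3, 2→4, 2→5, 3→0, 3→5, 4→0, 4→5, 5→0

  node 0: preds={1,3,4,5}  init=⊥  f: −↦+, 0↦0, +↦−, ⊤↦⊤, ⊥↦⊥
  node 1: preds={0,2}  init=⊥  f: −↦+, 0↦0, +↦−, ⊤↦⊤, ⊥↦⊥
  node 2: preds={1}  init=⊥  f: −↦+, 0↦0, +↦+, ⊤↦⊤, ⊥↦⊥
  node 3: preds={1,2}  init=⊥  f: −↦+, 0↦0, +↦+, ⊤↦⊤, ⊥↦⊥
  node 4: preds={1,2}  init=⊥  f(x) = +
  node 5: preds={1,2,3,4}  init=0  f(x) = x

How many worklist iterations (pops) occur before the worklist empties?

Trace (15 dequeues):
  [1] u=0 | in 0 | out 0 | prev ⊥ | push {}
  [2] u=1 | in 0 | out 0 | prev ⊥ | push {0}
  [3] u=2 | in 0 | out 0 | prev ⊥ | push {1}
  [4] u=3 | in 0 | out 0 | prev ⊥ | push {}
  [5] u=4 | in 0 | out + | prev ⊥ | push {}
  [6] u=5 | in ⊤ | out ⊤ | prev 0 | push {}
  [7] u=0 | in ⊤ | out ⊤ | prev 0 | push {}
  [8] u=1 | in ⊤ | out ⊤ | prev 0 | push {0,2,3,4,5}
  [9] u=0 | in ⊤ | out ⊤ | ==
  [10] u=2 | in ⊤ | out ⊤ | prev 0 | push {1}
  [11] u=3 | in ⊤ | out ⊤ | prev 0 | push {0}
  [12] u=4 | in ⊤ | out + | ==
  [13] u=5 | in ⊤ | out ⊤ | ==
  [14] u=1 | in ⊤ | out ⊤ | ==
  [15] u=0 | in ⊤ | out ⊤ | ==

Converged values:
  [0] ⊤
  [1] ⊤
  [2] ⊤
  [3] ⊤
  [4] +
  [5] ⊤

15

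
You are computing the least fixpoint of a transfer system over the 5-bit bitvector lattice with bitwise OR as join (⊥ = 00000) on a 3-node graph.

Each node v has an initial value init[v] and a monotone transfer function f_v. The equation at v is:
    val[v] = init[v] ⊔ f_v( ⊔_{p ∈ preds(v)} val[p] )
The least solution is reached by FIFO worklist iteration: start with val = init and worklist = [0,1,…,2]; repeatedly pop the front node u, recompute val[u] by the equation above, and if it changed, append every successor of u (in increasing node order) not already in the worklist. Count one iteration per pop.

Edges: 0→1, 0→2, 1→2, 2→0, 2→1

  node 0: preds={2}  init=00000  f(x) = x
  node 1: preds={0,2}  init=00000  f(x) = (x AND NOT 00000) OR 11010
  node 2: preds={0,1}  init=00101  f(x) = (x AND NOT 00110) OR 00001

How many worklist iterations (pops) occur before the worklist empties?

6

Worklist (6 pops):
  #1 pop 0: in=00101 → 00101 (was 00000); enqueue []
  #2 pop 1: in=00101 → 11111 (was 00000); enqueue []
  #3 pop 2: in=11111 → 11101 (was 00101); enqueue [0,1]
  #4 pop 0: in=11101 → 11101 (was 00101); enqueue [2]
  #5 pop 1: in=11101 → 11111 (no change)
  #6 pop 2: in=11111 → 11101 (no change)

Fixpoint:
  val[0] = 11101
  val[1] = 11111
  val[2] = 11101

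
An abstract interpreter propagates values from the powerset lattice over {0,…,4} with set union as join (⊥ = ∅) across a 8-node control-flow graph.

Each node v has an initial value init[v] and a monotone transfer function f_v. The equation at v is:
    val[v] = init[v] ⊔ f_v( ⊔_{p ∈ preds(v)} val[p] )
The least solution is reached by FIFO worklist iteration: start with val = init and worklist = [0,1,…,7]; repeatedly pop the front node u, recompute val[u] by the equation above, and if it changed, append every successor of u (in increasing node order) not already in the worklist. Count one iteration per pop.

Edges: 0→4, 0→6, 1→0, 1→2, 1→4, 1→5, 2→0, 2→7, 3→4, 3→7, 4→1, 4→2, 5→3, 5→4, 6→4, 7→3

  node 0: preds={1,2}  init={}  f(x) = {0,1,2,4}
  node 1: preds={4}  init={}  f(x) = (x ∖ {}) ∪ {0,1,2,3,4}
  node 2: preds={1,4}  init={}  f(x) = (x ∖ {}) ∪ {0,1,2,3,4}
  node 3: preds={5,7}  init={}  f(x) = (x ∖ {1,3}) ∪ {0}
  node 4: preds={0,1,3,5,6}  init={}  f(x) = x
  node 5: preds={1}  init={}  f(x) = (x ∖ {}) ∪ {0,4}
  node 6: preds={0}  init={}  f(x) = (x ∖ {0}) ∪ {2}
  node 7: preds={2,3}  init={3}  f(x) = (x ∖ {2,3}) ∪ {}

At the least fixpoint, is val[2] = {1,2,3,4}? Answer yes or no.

Iteration log — 14 steps:
  step 1. node 0  ⊔preds={}  new={0,1,2,4}  old={}  +wl: 
  step 2. node 1  ⊔preds={}  new={0,1,2,3,4}  old={}  +wl: 0
  step 3. node 2  ⊔preds={0,1,2,3,4}  new={0,1,2,3,4}  old={}  +wl: 
  step 4. node 3  ⊔preds={3}  new={0}  old={}  +wl: 
  step 5. node 4  ⊔preds={0,1,2,3,4}  new={0,1,2,3,4}  old={}  +wl: 1,2
  step 6. node 5  ⊔preds={0,1,2,3,4}  new={0,1,2,3,4}  old={}  +wl: 3,4
  step 7. node 6  ⊔preds={0,1,2,4}  new={1,2,4}  old={}  +wl: 
  step 8. node 7  ⊔preds={0,1,2,3,4}  new={0,1,3,4}  old={3}  +wl: 
  step 9. node 0  ⊔preds={0,1,2,3,4}  new={0,1,2,4}  stable
  step 10. node 1  ⊔preds={0,1,2,3,4}  new={0,1,2,3,4}  stable
  step 11. node 2  ⊔preds={0,1,2,3,4}  new={0,1,2,3,4}  stable
  step 12. node 3  ⊔preds={0,1,2,3,4}  new={0,2,4}  old={0}  +wl: 7
  step 13. node 4  ⊔preds={0,1,2,3,4}  new={0,1,2,3,4}  stable
  step 14. node 7  ⊔preds={0,1,2,3,4}  new={0,1,3,4}  stable

Least fixpoint reached:
  node 0: {0,1,2,4}
  node 1: {0,1,2,3,4}
  node 2: {0,1,2,3,4}
  node 3: {0,2,4}
  node 4: {0,1,2,3,4}
  node 5: {0,1,2,3,4}
  node 6: {1,2,4}
  node 7: {0,1,3,4}

no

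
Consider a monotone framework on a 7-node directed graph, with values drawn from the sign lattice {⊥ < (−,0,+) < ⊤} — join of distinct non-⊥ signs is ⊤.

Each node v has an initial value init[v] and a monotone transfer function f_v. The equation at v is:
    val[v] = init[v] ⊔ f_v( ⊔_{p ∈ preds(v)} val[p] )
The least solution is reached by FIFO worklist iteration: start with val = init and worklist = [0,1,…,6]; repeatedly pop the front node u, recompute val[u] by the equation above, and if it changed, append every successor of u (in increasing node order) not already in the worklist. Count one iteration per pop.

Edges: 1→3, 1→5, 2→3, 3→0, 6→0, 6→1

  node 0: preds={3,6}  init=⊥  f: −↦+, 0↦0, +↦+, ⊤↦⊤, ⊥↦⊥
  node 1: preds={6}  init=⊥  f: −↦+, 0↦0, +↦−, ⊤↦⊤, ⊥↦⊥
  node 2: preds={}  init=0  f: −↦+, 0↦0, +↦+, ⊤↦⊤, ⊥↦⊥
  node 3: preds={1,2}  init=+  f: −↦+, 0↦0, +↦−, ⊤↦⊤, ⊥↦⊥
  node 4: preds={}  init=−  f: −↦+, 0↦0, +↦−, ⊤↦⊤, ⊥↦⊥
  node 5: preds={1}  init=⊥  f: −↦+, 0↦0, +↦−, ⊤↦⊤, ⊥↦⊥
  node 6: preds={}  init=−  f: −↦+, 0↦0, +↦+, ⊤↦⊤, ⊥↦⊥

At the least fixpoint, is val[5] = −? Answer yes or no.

yes

Trace (8 dequeues):
  [1] u=0 | in ⊤ | out ⊤ | prev ⊥ | push {}
  [2] u=1 | in − | out + | prev ⊥ | push {}
  [3] u=2 | in ⊥ | out 0 | ==
  [4] u=3 | in ⊤ | out ⊤ | prev + | push {0}
  [5] u=4 | in ⊥ | out − | ==
  [6] u=5 | in + | out − | prev ⊥ | push {}
  [7] u=6 | in ⊥ | out − | ==
  [8] u=0 | in ⊤ | out ⊤ | ==

Converged values:
  [0] ⊤
  [1] +
  [2] 0
  [3] ⊤
  [4] −
  [5] −
  [6] −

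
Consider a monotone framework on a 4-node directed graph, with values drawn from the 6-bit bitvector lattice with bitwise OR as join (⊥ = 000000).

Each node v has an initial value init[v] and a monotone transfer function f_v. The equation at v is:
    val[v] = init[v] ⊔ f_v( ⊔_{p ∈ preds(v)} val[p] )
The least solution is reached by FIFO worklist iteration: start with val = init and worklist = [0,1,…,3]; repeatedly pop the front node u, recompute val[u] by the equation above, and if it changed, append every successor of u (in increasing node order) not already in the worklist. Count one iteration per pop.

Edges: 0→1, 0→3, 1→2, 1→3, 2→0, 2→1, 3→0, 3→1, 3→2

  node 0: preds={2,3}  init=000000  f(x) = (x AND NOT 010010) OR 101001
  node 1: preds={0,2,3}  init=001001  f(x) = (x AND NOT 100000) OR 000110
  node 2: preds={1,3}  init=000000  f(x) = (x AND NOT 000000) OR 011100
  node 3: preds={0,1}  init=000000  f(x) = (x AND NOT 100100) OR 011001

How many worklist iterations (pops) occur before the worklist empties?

Trace (8 dequeues):
  [1] u=0 | in 000000 | out 101001 | prev 000000 | push {}
  [2] u=1 | in 101001 | out 001111 | prev 001001 | push {}
  [3] u=2 | in 001111 | out 011111 | prev 000000 | push {0,1}
  [4] u=3 | in 101111 | out 011011 | prev 000000 | push {2}
  [5] u=0 | in 011111 | out 101101 | prev 101001 | push {3}
  [6] u=1 | in 111111 | out 011111 | prev 001111 | push {}
  [7] u=2 | in 011111 | out 011111 | ==
  [8] u=3 | in 111111 | out 011011 | ==

Converged values:
  [0] 101101
  [1] 011111
  [2] 011111
  [3] 011011

8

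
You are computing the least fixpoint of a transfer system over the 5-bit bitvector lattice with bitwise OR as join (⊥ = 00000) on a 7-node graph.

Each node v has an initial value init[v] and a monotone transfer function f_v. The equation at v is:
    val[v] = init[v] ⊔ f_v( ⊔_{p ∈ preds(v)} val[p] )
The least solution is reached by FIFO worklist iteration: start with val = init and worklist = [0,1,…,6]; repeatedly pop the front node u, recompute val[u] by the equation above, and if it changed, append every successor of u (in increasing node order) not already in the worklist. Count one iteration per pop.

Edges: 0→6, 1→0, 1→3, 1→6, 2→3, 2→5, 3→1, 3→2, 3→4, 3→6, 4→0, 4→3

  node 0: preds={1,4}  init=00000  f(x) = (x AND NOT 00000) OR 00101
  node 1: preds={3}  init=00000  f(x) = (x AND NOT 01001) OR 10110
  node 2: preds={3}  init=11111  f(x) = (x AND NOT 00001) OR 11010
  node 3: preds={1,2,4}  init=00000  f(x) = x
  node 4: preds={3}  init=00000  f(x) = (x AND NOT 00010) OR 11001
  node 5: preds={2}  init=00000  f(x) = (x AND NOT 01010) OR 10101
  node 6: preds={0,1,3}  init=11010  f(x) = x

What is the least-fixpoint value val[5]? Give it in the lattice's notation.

10101

Iteration log — 12 steps:
  step 1. node 0  ⊔preds=00000  new=00101  old=00000  +wl: 
  step 2. node 1  ⊔preds=00000  new=10110  old=00000  +wl: 0
  step 3. node 2  ⊔preds=00000  new=11111  stable
  step 4. node 3  ⊔preds=11111  new=11111  old=00000  +wl: 1,2
  step 5. node 4  ⊔preds=11111  new=11101  old=00000  +wl: 3
  step 6. node 5  ⊔preds=11111  new=10101  old=00000  +wl: 
  step 7. node 6  ⊔preds=11111  new=11111  old=11010  +wl: 
  step 8. node 0  ⊔preds=11111  new=11111  old=00101  +wl: 6
  step 9. node 1  ⊔preds=11111  new=10110  stable
  step 10. node 2  ⊔preds=11111  new=11111  stable
  step 11. node 3  ⊔preds=11111  new=11111  stable
  step 12. node 6  ⊔preds=11111  new=11111  stable

Least fixpoint reached:
  node 0: 11111
  node 1: 10110
  node 2: 11111
  node 3: 11111
  node 4: 11101
  node 5: 10101
  node 6: 11111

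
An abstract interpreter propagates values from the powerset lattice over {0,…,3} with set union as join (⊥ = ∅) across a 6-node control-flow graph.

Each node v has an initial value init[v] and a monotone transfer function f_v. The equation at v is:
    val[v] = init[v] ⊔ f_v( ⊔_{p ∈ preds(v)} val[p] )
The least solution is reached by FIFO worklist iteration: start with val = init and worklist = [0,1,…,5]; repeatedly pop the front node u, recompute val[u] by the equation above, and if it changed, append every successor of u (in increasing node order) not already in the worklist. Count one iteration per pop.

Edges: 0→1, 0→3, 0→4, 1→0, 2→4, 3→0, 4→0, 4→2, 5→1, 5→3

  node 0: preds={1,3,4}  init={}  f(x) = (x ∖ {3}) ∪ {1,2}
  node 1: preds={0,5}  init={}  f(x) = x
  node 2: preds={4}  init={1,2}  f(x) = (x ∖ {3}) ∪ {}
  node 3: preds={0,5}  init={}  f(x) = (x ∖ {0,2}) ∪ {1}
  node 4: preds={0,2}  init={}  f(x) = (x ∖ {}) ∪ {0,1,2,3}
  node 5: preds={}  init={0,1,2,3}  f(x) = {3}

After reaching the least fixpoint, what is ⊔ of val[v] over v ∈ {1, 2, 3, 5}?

Worklist (11 pops):
  #1 pop 0: in={} → {1,2} (was {}); enqueue []
  #2 pop 1: in={0,1,2,3} → {0,1,2,3} (was {}); enqueue [0]
  #3 pop 2: in={} → {1,2} (no change)
  #4 pop 3: in={0,1,2,3} → {1,3} (was {}); enqueue []
  #5 pop 4: in={1,2} → {0,1,2,3} (was {}); enqueue [2]
  #6 pop 5: in={} → {0,1,2,3} (no change)
  #7 pop 0: in={0,1,2,3} → {0,1,2} (was {1,2}); enqueue [1,3,4]
  #8 pop 2: in={0,1,2,3} → {0,1,2} (was {1,2}); enqueue []
  #9 pop 1: in={0,1,2,3} → {0,1,2,3} (no change)
  #10 pop 3: in={0,1,2,3} → {1,3} (no change)
  #11 pop 4: in={0,1,2} → {0,1,2,3} (no change)

Fixpoint:
  val[0] = {0,1,2}
  val[1] = {0,1,2,3}
  val[2] = {0,1,2}
  val[3] = {1,3}
  val[4] = {0,1,2,3}
  val[5] = {0,1,2,3}

{0,1,2,3}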